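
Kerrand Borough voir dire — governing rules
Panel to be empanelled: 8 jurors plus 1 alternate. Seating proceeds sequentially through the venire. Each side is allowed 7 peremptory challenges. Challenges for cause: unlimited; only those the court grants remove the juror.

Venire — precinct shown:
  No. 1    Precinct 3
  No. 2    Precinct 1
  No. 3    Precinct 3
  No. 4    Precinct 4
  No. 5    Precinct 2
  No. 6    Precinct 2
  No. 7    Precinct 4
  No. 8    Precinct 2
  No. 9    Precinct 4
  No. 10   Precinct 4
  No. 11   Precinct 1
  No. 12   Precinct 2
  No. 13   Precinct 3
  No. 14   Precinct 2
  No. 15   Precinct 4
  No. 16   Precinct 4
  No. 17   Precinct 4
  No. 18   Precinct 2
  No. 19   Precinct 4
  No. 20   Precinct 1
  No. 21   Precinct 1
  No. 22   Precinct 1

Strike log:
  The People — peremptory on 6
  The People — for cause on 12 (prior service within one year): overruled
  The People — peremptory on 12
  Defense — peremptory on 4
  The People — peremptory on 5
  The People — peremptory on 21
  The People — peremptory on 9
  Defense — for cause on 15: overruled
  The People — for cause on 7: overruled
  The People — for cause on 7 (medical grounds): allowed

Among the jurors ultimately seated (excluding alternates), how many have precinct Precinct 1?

2

Removed: #4, #5, #6, #7, #9, #12, #21.
Seated jurors 1–8: #1, #2, #3, #8, #10, #11, #13, #14 (alternates #15 not counted).
Of those, in Precinct 1: #2, #11 → 2.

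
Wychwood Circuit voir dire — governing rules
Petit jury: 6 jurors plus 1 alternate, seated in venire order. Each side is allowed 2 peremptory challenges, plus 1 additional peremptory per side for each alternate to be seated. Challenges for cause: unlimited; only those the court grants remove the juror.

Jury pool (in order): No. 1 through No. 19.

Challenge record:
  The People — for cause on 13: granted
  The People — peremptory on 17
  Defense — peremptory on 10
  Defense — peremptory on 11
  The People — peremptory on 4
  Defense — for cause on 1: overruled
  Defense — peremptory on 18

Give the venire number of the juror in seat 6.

7

Removed: #4, #10, #11, #13, #17, #18. (#1 stays — for-cause denied.)
Filling seats in venire order through position 6: #1, #2, #3, #5, #6, #7.
So seat 6 is #7.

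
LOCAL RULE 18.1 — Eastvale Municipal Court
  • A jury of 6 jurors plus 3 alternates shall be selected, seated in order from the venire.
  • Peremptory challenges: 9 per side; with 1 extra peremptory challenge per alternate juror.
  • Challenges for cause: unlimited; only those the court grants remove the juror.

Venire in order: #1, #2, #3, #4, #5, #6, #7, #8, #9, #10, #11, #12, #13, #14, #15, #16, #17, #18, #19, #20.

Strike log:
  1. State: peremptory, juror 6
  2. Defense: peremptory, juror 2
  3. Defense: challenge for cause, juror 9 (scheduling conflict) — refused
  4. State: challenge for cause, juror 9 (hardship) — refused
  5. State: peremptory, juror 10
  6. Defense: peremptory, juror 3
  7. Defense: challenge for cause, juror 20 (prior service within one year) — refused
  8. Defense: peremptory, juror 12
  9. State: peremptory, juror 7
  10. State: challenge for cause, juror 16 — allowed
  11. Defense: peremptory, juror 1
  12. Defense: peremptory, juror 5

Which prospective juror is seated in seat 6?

14

Removed: #1, #2, #3, #5, #6, #7, #10, #12, #16. (#9, #20 stay — for-cause denied.)
Seating in order: seats 1–6 → #4, #8, #9, #11, #13, #14; alternates → #15, #17, #18.
So seat 6 is #14.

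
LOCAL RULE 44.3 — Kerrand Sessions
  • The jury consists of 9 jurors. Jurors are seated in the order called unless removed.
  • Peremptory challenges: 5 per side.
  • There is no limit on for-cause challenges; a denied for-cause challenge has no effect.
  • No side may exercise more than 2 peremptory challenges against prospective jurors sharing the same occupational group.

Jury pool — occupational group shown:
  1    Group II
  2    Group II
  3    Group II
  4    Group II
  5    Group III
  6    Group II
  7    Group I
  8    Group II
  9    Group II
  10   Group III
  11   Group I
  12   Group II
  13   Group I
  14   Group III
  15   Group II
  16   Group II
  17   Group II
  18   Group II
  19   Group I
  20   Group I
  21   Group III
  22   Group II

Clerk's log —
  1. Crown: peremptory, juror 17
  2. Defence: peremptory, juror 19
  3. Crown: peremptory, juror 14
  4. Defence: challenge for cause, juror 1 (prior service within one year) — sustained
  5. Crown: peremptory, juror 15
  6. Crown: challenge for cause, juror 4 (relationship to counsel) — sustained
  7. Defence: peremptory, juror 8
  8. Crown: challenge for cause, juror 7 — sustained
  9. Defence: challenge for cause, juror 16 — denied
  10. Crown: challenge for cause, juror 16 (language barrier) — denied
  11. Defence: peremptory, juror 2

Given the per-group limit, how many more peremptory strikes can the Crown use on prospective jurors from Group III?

Crown peremptories so far: #17, #14, #15 — 3 of 5 used, 2 left overall.
Against Group III: #14 — 1 used; per-group cap 2 leaves 1.
Binding limit: min(2, 1) = 1.

1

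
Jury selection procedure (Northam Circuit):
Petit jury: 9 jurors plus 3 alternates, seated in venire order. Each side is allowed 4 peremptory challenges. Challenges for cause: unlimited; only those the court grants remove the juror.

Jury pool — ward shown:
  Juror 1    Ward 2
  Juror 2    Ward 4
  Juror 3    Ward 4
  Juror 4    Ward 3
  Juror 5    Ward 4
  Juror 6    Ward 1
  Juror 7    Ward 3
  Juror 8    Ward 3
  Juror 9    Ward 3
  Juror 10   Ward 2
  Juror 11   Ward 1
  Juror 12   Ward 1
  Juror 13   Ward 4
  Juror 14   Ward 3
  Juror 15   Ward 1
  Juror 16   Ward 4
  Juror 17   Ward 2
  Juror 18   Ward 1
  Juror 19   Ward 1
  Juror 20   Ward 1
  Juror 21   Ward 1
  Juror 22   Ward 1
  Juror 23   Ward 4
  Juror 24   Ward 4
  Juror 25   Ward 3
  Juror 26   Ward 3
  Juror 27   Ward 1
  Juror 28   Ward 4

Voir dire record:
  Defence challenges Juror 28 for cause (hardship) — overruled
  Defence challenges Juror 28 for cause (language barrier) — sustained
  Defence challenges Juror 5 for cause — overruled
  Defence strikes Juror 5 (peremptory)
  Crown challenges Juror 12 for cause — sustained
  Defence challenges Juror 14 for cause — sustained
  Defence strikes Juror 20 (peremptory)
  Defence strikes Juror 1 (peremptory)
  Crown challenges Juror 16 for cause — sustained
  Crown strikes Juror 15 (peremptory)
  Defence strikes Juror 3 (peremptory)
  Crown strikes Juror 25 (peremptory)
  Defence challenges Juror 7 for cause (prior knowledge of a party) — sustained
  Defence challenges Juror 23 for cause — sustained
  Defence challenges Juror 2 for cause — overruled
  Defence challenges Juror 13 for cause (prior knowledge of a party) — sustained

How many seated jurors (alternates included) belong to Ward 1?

6

Removed: #1, #3, #5, #7, #12, #13, #14, #15, #16, #20, #23, #25, #28.
Seated (12 incl. alternates): #2, #4, #6, #8, #9, #10, #11, #17, #18, #19, #21, #22.
Of those, in Ward 1: #6, #11, #18, #19, #21, #22 → 6.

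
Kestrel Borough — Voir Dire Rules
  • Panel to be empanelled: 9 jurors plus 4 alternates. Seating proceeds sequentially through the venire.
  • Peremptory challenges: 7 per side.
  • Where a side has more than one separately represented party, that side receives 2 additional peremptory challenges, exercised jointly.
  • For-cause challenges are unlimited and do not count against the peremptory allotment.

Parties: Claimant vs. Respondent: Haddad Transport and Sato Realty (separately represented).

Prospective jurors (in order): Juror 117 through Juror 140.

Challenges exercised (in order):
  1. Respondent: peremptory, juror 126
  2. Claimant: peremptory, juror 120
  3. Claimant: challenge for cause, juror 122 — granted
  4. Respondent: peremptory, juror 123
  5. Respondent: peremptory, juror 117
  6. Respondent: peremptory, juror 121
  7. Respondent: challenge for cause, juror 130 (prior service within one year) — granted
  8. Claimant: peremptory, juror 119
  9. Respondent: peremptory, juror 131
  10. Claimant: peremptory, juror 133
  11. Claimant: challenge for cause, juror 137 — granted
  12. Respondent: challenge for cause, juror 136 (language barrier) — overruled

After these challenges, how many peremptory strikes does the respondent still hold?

4

Respondent allotment: 7 base + 2 multi-party = 9.
Respondent peremptories used: #126, #123, #117, #121, #131 — 5 (for-cause on #130, #136 don't count).
Remaining: 9 − 5 = 4.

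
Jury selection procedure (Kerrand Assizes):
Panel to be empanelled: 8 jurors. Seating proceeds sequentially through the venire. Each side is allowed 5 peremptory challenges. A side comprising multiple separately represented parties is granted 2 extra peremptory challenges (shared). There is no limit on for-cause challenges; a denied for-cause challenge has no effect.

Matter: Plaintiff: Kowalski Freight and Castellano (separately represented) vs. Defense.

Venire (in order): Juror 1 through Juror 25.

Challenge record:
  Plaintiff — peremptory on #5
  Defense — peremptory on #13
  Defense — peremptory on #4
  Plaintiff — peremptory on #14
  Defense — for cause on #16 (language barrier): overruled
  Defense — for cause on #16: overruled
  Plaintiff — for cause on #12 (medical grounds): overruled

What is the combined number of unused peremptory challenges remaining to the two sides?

Plaintiff allotment: 5 base + 2 multi-party = 7. Defense allotment: 5.
Plaintiff peremptories used: #5, #14 — 2 (the for-cause on #12 doesn't count).
Defense peremptories used: #13, #4 — 2 (for-cause on #16, #16 don't count).
Remaining: (7 − 2) + (5 − 2) = 8.

8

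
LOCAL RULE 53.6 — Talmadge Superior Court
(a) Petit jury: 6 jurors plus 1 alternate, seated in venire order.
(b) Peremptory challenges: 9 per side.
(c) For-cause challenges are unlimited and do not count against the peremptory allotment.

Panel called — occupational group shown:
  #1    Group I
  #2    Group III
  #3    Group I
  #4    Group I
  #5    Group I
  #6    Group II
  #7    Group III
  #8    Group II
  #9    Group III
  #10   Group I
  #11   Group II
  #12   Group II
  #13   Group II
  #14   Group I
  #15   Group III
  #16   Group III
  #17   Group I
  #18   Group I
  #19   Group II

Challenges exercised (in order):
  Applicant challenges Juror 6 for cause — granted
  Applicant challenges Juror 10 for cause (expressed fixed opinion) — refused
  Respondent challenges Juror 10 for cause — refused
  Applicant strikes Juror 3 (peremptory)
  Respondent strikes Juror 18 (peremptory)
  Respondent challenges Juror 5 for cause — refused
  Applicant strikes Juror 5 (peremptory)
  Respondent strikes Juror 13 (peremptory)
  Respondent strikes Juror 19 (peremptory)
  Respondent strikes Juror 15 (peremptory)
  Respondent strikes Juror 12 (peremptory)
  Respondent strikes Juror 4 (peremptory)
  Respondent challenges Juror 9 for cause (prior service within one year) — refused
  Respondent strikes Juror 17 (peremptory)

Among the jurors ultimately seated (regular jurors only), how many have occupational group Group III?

3

Removed: #3, #4, #5, #6, #12, #13, #15, #17, #18, #19.
Seated jurors 1–6: #1, #2, #7, #8, #9, #10 (alternates #11 not counted).
Of those, in Group III: #2, #7, #9 → 3.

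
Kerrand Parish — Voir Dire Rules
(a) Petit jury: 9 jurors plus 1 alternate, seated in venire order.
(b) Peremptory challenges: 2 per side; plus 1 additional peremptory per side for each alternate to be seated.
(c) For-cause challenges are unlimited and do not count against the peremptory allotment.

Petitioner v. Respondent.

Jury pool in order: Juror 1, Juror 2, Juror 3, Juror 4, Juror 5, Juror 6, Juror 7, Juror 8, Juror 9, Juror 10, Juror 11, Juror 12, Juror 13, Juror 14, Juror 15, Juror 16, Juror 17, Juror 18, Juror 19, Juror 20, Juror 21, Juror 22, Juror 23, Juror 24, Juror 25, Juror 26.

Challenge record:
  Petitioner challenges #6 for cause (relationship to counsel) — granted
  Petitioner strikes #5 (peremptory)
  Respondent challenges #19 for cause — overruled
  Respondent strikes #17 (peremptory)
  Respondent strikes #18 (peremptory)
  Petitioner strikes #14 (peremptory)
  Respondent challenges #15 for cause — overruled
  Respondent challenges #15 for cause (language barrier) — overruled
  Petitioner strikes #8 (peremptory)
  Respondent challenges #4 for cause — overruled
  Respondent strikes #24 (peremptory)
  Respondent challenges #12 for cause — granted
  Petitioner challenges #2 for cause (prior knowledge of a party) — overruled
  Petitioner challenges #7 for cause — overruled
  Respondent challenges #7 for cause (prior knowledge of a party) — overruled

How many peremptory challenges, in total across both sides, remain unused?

0

Petitioner allotment: 2 base + 1 × 1 alternate = 3. Respondent allotment: 2 base + 1 × 1 alternate = 3.
Petitioner peremptories used: #5, #14, #8 — 3 (for-cause on #6, #2, #7 don't count).
Respondent peremptories used: #17, #18, #24 — 3 (for-cause on #19, #15, #15, #4, #12, #7 don't count).
Remaining: (3 − 3) + (3 − 3) = 0.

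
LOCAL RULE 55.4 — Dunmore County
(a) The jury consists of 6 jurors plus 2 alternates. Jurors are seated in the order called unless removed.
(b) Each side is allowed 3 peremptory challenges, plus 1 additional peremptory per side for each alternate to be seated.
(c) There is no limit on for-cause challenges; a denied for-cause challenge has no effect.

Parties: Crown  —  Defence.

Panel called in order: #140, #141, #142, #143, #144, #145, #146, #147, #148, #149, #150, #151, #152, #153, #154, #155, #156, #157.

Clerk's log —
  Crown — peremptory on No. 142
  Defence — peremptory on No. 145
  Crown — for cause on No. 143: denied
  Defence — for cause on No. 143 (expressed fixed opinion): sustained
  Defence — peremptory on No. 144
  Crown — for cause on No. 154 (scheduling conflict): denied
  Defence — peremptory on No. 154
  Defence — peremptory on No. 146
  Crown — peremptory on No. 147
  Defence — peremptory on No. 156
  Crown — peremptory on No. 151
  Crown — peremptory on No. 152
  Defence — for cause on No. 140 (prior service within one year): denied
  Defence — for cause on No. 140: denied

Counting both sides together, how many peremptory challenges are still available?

Crown allotment: 3 base + 1 × 2 alternates = 5. Defence allotment: 3 base + 1 × 2 alternates = 5.
Crown peremptories used: #142, #147, #151, #152 — 4 (for-cause on #143, #154 don't count).
Defence peremptories used: #145, #144, #154, #146, #156 — 5 (for-cause on #143, #140, #140 don't count).
Remaining: (5 − 4) + (5 − 5) = 1.

1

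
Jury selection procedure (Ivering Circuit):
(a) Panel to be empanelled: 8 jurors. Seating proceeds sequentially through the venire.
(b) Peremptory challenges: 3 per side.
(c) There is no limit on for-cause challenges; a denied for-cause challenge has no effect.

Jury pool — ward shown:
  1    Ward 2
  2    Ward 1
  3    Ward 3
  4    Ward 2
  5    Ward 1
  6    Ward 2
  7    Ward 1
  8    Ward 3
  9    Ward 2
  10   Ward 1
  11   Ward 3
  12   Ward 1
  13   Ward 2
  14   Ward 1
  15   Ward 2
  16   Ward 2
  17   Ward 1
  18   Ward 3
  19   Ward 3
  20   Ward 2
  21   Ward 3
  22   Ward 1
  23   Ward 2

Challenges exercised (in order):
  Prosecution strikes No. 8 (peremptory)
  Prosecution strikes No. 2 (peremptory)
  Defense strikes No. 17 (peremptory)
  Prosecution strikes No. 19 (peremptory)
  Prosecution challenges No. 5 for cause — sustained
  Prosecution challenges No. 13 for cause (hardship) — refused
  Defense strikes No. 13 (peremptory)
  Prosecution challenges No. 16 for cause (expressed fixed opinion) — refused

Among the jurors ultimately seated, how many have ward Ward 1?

Removed: #2, #5, #8, #13, #17, #19.
Seated jurors 1–8: #1, #3, #4, #6, #7, #9, #10, #11.
Of those, in Ward 1: #7, #10 → 2.

2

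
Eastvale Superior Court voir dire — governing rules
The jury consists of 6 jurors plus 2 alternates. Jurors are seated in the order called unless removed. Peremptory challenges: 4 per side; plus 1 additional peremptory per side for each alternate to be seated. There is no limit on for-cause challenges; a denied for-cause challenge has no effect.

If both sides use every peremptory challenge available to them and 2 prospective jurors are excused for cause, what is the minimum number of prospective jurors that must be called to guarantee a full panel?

Seats to fill: 6 + 2 alternates = 8.
Peremptories: 4 + 1×2 = 6 per side × 2 sides = 12.
For-cause removals: 2.
Minimum venire: 8 + 12 + 2 = 22.

22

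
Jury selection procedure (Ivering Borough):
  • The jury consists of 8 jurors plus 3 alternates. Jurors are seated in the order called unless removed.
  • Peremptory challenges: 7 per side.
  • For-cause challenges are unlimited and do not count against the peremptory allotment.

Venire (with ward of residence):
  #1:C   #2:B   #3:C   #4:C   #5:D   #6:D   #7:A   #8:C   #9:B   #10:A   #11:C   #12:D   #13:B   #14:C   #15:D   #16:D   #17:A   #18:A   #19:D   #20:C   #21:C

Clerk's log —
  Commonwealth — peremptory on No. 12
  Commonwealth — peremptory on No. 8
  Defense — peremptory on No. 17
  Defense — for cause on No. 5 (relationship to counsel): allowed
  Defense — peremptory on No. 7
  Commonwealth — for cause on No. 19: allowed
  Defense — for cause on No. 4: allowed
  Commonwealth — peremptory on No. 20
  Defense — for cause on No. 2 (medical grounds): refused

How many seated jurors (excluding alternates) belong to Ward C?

3

Removed: #4, #5, #7, #8, #12, #17, #19, #20.
Seated jurors 1–8: #1, #2, #3, #6, #9, #10, #11, #13 (alternates #14, #15, #16 not counted).
Of those, in Ward C: #1, #3, #11 → 3.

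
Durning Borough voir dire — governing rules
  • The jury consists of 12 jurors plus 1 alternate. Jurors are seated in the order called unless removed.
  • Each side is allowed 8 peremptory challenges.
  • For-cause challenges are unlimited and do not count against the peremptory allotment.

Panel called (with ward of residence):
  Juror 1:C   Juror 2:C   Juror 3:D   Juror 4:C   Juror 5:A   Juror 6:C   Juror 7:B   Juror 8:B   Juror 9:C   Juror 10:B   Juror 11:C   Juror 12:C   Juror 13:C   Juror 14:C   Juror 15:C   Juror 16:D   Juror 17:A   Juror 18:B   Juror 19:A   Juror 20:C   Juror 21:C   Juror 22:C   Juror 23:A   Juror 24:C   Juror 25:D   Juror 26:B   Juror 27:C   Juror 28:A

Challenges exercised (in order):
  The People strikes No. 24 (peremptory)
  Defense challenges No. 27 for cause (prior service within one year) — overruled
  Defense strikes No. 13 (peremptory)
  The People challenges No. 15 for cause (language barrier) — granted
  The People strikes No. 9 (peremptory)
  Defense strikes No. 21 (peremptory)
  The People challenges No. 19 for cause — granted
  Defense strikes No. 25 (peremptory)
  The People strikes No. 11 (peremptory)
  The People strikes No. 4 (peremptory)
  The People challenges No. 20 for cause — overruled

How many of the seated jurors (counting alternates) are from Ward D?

2

Removed: #4, #9, #11, #13, #15, #19, #21, #24, #25.
Seated (13 incl. alternates): #1, #2, #3, #5, #6, #7, #8, #10, #12, #14, #16, #17, #18.
Of those, in Ward D: #3, #16 → 2.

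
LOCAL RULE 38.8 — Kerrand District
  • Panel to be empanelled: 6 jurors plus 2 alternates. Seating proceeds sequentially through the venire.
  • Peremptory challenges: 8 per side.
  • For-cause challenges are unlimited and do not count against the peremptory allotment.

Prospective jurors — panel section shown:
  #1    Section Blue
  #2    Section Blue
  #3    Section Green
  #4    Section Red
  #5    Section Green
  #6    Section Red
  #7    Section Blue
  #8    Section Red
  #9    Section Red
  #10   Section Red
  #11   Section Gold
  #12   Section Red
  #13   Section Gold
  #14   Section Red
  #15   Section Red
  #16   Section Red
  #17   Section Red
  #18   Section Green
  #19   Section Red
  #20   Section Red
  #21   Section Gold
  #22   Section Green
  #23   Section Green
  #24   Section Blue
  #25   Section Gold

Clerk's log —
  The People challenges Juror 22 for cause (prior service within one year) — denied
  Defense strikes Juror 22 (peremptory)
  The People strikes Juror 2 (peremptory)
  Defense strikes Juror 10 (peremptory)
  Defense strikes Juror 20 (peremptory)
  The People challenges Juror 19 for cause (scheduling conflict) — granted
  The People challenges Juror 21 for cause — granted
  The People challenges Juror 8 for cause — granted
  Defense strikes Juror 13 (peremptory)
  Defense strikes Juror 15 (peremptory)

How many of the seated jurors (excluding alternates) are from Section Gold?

Removed: #2, #8, #10, #13, #15, #19, #20, #21, #22.
Seated jurors 1–6: #1, #3, #4, #5, #6, #7 (alternates #9, #11 not counted).
None of those are in Section Gold → 0.

0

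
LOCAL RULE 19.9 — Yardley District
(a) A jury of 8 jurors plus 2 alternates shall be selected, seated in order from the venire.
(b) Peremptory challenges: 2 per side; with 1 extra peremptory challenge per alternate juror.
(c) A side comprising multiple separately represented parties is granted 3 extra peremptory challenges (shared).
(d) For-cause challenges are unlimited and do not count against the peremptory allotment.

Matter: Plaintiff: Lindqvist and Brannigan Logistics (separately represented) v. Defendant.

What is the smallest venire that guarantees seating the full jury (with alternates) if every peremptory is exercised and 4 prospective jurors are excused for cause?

25

Seats to fill: 8 + 2 alternates = 10.
Peremptories — Plaintiff: 2 + 1×2 + 3 = 7; Defendant: 2 + 1×2 = 4; total 11.
For-cause removals: 4.
Minimum venire: 10 + 11 + 4 = 25.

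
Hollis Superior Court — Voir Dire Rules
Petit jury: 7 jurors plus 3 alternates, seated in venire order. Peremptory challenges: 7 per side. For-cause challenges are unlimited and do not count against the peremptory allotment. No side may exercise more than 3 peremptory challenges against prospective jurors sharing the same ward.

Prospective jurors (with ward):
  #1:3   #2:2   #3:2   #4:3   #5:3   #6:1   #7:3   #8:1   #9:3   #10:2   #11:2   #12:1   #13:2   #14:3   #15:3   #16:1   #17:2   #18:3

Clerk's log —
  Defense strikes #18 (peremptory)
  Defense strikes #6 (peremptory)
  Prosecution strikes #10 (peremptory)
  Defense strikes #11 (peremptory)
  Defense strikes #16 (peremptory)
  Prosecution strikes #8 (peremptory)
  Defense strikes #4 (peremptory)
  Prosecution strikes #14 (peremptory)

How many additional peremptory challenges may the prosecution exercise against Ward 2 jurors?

2

Prosecution peremptories so far: #10, #8, #14 — 3 of 7 used, 4 left overall.
Against Ward 2: #10 — 1 used; per-ward cap 3 leaves 2.
Binding limit: min(4, 2) = 2.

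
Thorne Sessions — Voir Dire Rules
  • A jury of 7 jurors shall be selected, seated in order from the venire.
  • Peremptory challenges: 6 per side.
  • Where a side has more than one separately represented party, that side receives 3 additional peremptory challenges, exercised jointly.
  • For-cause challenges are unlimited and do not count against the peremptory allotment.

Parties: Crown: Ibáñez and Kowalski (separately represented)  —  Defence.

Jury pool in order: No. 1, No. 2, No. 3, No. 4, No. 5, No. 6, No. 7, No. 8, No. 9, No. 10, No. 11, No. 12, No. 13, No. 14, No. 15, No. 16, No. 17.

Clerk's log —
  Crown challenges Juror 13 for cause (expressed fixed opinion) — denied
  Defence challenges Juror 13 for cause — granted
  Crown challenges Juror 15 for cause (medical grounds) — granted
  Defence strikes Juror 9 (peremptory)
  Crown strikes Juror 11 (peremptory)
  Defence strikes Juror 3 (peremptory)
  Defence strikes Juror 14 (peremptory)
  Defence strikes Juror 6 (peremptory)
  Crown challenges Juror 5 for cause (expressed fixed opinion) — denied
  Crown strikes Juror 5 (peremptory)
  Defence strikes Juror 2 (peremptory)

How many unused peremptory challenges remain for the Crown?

Crown allotment: 6 base + 3 multi-party = 9.
Crown peremptories used: #11, #5 — 2 (for-cause on #13, #15, #5 don't count).
Remaining: 9 − 2 = 7.

7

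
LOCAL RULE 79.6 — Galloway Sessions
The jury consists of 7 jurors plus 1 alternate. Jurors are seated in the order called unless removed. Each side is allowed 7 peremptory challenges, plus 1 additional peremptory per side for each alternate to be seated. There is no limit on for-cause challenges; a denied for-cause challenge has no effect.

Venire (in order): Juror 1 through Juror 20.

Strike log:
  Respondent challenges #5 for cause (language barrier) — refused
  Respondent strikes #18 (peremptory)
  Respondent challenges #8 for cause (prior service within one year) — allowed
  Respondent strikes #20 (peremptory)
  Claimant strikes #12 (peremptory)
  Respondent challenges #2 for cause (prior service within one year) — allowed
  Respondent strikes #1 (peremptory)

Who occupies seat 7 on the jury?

Removed: #1, #2, #8, #12, #18, #20. (#5 stays — for-cause denied.)
Seating in order: seats 1–7 → #3, #4, #5, #6, #7, #9, #10; alternates → #11.
So seat 7 is #10.

10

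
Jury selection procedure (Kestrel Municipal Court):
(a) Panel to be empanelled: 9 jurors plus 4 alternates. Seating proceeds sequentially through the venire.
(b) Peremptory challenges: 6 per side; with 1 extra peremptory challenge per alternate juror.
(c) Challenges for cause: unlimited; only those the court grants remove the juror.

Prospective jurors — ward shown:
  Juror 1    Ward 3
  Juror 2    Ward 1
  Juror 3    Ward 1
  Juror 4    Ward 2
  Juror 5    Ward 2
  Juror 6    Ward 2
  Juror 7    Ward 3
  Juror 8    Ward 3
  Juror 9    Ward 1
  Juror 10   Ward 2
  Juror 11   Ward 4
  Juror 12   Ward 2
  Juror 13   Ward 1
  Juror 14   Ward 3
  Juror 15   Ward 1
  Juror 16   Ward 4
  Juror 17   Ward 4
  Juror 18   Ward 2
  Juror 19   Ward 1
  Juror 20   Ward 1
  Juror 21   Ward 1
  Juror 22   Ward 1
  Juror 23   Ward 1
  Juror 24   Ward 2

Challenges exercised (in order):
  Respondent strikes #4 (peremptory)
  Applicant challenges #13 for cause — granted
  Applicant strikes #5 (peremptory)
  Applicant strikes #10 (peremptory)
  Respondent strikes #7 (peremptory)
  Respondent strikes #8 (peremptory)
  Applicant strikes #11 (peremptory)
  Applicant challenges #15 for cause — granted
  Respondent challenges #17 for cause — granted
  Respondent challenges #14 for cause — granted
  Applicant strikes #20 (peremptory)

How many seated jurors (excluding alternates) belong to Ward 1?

Removed: #4, #5, #7, #8, #10, #11, #13, #14, #15, #17, #20.
Seated jurors 1–9: #1, #2, #3, #6, #9, #12, #16, #18, #19 (alternates #21, #22, #23, #24 not counted).
Of those, in Ward 1: #2, #3, #9, #19 → 4.

4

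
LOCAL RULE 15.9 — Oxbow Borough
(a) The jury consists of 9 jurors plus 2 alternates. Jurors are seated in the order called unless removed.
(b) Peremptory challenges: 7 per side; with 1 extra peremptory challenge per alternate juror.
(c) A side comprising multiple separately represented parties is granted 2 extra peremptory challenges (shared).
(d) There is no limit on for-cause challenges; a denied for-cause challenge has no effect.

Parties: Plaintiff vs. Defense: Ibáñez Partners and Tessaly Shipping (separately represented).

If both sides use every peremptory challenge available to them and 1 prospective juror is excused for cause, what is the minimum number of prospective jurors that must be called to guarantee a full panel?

32

Seats to fill: 9 + 2 alternates = 11.
Peremptories — Plaintiff: 7 + 1×2 = 9; Defense: 7 + 1×2 + 2 = 11; total 20.
For-cause removals: 1.
Minimum venire: 11 + 20 + 1 = 32.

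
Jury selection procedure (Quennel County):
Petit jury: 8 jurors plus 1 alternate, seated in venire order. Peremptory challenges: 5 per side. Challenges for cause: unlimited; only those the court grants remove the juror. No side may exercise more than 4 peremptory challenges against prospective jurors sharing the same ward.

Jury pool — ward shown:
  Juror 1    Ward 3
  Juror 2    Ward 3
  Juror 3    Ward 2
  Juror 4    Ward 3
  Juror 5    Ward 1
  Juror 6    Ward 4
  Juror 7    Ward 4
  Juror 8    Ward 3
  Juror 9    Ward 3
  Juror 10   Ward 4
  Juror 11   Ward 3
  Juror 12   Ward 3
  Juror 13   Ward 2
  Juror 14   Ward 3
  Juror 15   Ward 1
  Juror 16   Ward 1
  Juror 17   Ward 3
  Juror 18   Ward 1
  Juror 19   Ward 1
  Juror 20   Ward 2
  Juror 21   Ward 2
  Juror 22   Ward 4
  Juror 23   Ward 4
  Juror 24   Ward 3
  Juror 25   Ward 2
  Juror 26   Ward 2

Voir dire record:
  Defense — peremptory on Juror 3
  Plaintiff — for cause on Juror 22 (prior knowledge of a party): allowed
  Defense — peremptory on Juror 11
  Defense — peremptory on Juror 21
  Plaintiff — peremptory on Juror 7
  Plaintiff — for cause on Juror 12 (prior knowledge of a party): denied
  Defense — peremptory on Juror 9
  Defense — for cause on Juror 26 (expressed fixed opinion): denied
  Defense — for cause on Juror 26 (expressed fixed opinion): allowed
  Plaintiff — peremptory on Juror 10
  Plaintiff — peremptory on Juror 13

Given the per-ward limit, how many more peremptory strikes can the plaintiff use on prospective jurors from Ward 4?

Plaintiff peremptories so far: #7, #10, #13 — 3 of 5 used, 2 left overall.
Against Ward 4: #7, #10 — 2 used; per-ward cap 4 leaves 2.
Binding limit: min(2, 2) = 2.

2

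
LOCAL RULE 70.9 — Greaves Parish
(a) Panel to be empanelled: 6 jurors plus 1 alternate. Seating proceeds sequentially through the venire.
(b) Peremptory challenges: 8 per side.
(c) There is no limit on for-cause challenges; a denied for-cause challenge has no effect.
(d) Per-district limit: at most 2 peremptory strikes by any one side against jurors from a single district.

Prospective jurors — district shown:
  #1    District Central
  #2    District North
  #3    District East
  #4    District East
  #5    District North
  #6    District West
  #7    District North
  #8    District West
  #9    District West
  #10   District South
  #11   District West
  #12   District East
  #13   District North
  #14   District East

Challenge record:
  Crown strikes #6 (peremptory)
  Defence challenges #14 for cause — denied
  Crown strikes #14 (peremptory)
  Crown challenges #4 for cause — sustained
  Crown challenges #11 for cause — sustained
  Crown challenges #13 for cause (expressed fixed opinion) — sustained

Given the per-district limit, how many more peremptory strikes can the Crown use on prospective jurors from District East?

1

Crown peremptories so far: #6, #14 — 2 of 8 used, 6 left overall.
Against District East: #14 — 1 used; per-district cap 2 leaves 1.
Binding limit: min(6, 1) = 1.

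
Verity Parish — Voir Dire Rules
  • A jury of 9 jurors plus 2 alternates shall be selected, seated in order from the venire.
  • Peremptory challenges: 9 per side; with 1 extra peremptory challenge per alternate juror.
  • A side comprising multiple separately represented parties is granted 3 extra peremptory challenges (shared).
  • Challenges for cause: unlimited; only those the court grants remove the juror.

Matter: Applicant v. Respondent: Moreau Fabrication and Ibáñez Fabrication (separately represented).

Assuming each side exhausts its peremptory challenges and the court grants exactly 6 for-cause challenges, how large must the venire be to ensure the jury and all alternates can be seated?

42

Seats to fill: 9 + 2 alternates = 11.
Peremptories — Applicant: 9 + 1×2 = 11; Respondent: 9 + 1×2 + 3 = 14; total 25.
For-cause removals: 6.
Minimum venire: 11 + 25 + 6 = 42.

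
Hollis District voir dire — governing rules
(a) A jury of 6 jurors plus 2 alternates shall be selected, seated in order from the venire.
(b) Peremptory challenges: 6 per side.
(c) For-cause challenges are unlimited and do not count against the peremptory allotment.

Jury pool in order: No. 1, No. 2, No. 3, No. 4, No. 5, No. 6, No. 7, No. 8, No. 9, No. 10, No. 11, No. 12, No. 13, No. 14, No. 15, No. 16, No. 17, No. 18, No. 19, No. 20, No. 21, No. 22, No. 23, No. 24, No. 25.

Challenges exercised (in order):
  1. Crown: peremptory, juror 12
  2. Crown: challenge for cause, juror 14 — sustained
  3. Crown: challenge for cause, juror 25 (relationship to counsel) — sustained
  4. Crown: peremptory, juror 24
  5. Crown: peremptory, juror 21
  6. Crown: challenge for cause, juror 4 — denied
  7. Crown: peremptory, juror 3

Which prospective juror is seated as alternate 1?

8

Removed: #3, #12, #14, #21, #24, #25. (#4 stays — for-cause denied.)
Seating in order: seats 1–6 → #1, #2, #4, #5, #6, #7; alternates → #8, #9.
So alternate 1 is #8.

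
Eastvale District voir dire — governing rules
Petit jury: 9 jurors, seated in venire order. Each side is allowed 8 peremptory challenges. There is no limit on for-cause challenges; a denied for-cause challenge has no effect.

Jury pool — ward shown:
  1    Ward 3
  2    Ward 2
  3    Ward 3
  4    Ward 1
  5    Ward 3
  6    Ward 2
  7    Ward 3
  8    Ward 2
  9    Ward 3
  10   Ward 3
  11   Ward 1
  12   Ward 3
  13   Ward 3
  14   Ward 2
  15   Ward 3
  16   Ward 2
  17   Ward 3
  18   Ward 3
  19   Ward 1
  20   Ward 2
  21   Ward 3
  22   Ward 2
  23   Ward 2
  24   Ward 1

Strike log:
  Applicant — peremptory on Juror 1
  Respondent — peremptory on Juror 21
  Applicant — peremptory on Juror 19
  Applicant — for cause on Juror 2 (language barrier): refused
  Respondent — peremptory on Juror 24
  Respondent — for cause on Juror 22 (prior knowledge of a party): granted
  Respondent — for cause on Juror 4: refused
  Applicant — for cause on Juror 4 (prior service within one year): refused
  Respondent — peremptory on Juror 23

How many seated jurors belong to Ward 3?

5

Removed: #1, #19, #21, #22, #23, #24.
Seated jurors 1–9: #2, #3, #4, #5, #6, #7, #8, #9, #10.
Of those, in Ward 3: #3, #5, #7, #9, #10 → 5.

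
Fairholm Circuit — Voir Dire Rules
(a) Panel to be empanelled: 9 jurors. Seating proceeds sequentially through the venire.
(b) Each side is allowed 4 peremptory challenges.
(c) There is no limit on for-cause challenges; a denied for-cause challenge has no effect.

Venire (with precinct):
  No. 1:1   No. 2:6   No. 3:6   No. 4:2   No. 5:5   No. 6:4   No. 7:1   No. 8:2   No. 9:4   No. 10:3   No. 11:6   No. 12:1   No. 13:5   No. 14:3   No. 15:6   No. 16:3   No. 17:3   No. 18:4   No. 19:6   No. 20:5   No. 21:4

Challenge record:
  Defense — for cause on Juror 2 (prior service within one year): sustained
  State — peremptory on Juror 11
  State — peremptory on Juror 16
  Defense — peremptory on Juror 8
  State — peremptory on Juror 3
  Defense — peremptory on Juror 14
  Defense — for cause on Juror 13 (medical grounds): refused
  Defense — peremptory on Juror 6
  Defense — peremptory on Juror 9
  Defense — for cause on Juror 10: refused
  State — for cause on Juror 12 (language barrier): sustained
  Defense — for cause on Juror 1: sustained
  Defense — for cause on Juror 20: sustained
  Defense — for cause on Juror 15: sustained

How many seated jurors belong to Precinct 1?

Removed: #1, #2, #3, #6, #8, #9, #11, #12, #14, #15, #16, #20.
Seated jurors 1–9: #4, #5, #7, #10, #13, #17, #18, #19, #21.
Of those, in Precinct 1: #7 → 1.

1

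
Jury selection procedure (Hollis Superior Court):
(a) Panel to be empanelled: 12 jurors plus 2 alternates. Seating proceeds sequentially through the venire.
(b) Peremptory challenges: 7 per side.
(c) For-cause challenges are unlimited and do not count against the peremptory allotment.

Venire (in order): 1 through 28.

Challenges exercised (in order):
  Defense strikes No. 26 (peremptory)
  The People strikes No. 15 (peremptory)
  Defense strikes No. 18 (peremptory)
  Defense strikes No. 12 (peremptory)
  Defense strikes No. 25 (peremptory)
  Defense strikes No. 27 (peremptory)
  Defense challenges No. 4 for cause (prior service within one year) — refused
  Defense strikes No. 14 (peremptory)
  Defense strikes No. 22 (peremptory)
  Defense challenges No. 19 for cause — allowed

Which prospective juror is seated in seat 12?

13

Removed: #12, #14, #15, #18, #19, #22, #25, #26, #27. (#4 stays — for-cause denied.)
Seating in order: seats 1–12 → #1, #2, #3, #4, #5, #6, #7, #8, #9, #10, #11, #13; alternates → #16, #17.
So seat 12 is #13.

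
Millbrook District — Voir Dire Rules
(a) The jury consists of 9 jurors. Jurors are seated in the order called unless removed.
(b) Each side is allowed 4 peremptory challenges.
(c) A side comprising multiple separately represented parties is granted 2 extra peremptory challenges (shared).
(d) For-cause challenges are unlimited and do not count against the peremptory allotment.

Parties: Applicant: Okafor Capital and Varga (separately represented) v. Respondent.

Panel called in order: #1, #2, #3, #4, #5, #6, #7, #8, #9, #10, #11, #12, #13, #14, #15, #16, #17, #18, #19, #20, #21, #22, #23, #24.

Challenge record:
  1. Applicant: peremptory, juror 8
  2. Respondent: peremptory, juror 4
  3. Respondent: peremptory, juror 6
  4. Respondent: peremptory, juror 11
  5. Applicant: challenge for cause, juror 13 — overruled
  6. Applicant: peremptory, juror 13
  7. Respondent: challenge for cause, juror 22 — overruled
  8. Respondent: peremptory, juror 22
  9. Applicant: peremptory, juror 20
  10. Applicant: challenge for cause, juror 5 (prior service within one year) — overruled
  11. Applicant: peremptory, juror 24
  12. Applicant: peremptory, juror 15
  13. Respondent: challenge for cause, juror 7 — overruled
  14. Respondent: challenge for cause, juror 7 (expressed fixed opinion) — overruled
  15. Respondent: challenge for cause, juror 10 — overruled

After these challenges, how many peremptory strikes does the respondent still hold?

0

Respondent allotment: 4.
Respondent peremptories used: #4, #6, #11, #22 — 4 (for-cause on #22, #7, #7, #10 don't count).
Remaining: 4 − 4 = 0.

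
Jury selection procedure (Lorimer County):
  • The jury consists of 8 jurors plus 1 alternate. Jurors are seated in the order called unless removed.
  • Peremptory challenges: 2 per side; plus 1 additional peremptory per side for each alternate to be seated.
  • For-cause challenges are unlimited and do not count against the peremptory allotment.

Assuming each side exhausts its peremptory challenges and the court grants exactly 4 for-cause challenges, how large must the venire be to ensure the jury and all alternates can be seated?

19

Seats to fill: 8 + 1 alternates = 9.
Peremptories: 2 + 1×1 = 3 per side × 2 sides = 6.
For-cause removals: 4.
Minimum venire: 9 + 6 + 4 = 19.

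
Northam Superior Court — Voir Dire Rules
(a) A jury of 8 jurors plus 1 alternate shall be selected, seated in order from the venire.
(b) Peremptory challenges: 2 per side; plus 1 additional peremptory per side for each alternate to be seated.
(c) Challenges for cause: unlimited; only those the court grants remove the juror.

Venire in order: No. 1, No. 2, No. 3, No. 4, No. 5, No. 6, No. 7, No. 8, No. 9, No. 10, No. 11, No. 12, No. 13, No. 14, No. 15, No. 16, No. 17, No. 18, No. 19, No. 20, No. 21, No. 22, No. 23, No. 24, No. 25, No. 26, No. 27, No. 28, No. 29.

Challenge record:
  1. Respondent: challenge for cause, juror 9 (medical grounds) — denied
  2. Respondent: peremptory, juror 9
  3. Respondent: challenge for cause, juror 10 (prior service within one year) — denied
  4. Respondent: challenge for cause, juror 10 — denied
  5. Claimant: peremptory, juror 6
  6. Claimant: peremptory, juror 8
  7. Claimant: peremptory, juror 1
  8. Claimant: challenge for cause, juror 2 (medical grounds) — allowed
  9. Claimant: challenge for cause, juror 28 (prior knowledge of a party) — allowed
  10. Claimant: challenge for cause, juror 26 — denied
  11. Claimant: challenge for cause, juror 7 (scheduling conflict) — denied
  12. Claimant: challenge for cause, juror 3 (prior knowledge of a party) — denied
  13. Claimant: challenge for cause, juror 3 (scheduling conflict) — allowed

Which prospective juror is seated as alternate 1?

Removed: #1, #2, #3, #6, #8, #9, #28. (#7, #10, #26 stay — for-cause denied.)
Seating in order: seats 1–8 → #4, #5, #7, #10, #11, #12, #13, #14; alternates → #15.
So alternate 1 is #15.

15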